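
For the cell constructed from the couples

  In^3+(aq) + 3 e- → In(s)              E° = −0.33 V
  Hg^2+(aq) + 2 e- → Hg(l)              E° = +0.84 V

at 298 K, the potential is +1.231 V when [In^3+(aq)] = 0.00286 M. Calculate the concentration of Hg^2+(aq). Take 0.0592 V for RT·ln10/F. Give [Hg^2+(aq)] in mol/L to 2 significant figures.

2.3 M

Hg²⁺/Hg is the cathode (higher E°); E°cell = +0.84 − (−0.33) = +1.17 V with n = 6.
Since E = E° − (0.0592/n)·log Q, log Q = n(E° − E)/0.0592 = −6.182.
The balanced reaction is 3 Hg^2+(aq) + 2 In(s) → 3 Hg(l) + 2 In^3+(aq), so Q = [In^3+(aq)]^2 / [Hg^2+(aq)]^3.
Substituting the known concentrations and solving, log [Hg^2+(aq)] = 0.365 and [Hg^2+(aq)] = 2.3 M.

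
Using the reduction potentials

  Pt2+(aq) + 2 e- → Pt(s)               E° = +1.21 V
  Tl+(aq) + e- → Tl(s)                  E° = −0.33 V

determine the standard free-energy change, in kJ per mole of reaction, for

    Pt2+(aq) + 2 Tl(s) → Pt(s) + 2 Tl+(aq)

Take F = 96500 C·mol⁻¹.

In the reaction as written Pt2+(aq) is reduced, so the Pt²⁺/Pt couple is the cathode and Tl⁺/Tl is the anode.
E°cell = +1.21 − (−0.33) = +1.54 V; balancing electrons gives n = 2.
ΔG° = −nFE°cell = −(2)(96500)(+1.54) J/mol = −297 kJ/mol.

−297 kJ/mol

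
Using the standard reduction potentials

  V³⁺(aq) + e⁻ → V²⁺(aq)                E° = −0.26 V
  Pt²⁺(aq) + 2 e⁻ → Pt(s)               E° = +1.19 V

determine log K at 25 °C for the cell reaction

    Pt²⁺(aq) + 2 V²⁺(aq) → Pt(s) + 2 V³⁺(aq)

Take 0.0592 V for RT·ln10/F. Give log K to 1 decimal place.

log K = 49.0

The Pt²⁺/Pt couple is reduced (cathode); E°cell = +1.19 − (−0.26) = +1.45 V with n = 2.
At equilibrium E = 0, so log K = nE°cell / 0.0592 = (2)(+1.45) / 0.0592 = 49.0.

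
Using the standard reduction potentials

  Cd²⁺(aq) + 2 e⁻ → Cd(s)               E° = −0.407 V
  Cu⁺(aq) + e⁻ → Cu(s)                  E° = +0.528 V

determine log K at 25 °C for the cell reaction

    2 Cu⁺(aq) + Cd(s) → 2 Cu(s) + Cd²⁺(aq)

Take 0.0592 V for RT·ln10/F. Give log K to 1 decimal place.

log K = 31.6

The Cu⁺/Cu couple is reduced (cathode); E°cell = +0.528 − (−0.407) = +0.935 V with n = 2.
At equilibrium E = 0, so log K = nE°cell / 0.0592 = (2)(+0.935) / 0.0592 = 31.6.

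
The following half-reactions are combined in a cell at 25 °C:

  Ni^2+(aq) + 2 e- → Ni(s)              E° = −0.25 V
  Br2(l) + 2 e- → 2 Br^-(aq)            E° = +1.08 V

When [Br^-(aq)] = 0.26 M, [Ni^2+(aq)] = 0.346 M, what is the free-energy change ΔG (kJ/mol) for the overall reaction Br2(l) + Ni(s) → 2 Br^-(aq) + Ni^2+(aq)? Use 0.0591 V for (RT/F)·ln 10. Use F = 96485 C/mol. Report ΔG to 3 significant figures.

−266 kJ/mol

E°cell = +1.08 − (−0.25) = +1.33 V; the balanced reaction transfers n = 2 electrons.
Here Q = [Br^-(aq)]^2·[Ni^2+(aq)] = 0.0234 (log Q = −1.631), giving E = +1.33 − (0.0591/2)·(−1.631) = +1.3782 V.
Then ΔG = −nFE = −2 × 96485 × +1.3782 J/mol = −266 kJ/mol.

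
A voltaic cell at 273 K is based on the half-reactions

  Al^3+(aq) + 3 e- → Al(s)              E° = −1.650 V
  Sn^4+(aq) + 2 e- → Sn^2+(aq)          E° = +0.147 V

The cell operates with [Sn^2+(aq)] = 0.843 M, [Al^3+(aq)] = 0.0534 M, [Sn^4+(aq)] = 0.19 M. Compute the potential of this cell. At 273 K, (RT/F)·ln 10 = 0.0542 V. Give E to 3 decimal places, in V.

Since E°(Sn⁴⁺/Sn²⁺) > E°(Al³⁺/Al), Sn⁴⁺/Sn²⁺ serves as the cathode.
The standard potential is +0.147 − (−1.650) = +1.797 V and the balanced reaction transfers n = 6 electrons.
For the overall reaction 3 Sn^4+(aq) + 2 Al(s) → 3 Sn^2+(aq) + 2 Al^3+(aq), Q = ([Sn^2+(aq)]^3·[Al^3+(aq)]^2) / [Sn^4+(aq)]^3 = 0.249, giving log Q = −0.604.
E = E° − (0.0542/n)·log Q = +1.797 − (0.0542/6)(−0.604) = +1.802 V.

+1.802 V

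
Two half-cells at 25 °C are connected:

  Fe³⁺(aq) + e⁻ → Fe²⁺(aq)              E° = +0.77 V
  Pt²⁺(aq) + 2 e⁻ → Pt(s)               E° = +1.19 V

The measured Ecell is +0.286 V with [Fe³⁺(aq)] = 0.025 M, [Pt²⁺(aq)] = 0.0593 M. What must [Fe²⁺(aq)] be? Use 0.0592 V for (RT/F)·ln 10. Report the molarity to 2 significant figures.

The Pt²⁺/Pt couple has the larger reduction potential, so it is the cathode: E°cell = +1.19 − (+0.77) = +0.42 V and n = 2.
From the Nernst equation, log Q = n(E° − E)/0.0592 = 2·(+0.42 − (+0.286))/0.0592 = 4.527.
The balanced reaction is Pt²⁺(aq) + 2 Fe²⁺(aq) → Pt(s) + 2 Fe³⁺(aq), so Q = [Fe³⁺(aq)]^2 / ([Pt²⁺(aq)]·[Fe²⁺(aq)]^2).
Substituting the known concentrations and solving, log [Fe²⁺(aq)] = −3.252 and [Fe²⁺(aq)] = 0.00056 M.

0.00056 M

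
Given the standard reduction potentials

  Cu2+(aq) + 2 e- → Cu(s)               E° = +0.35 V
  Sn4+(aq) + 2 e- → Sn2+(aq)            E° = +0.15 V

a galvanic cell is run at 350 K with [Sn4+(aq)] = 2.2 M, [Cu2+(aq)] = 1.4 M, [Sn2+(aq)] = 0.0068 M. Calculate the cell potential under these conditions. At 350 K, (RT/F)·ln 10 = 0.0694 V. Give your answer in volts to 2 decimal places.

Cu²⁺/Cu is reduced (cathode, E° = +0.35 V) and Sn⁴⁺/Sn²⁺ is oxidized (anode).
The standard potential is +0.35 − (+0.15) = +0.20 V and the balanced reaction transfers n = 2 electrons.
For the overall reaction Cu2+(aq) + Sn2+(aq) → Cu(s) + Sn4+(aq), Q = [Sn4+(aq)] / ([Cu2+(aq)]·[Sn2+(aq)]) = 231, giving log Q = 2.364.
Applying E = E° − (RT ln10/nF)·log Q gives +0.20 − (0.0694/2)(2.364) = +0.12 V.

+0.12 V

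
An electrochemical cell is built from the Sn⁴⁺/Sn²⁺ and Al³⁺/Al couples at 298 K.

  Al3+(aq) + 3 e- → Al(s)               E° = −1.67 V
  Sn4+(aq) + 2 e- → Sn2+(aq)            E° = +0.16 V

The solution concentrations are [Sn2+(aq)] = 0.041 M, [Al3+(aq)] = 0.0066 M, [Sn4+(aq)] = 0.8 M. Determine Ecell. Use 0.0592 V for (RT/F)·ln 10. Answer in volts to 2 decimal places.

+1.91 V

Sn⁴⁺/Sn²⁺ is reduced (cathode, E° = +0.16 V) and Al³⁺/Al is oxidized (anode).
E°cell = +0.16 − (−1.67) = +1.83 V, with n = 6 electrons transferred.
For the overall reaction 3 Sn4+(aq) + 2 Al(s) → 3 Sn2+(aq) + 2 Al3+(aq), Q = ([Sn2+(aq)]^3·[Al3+(aq)]^2) / [Sn4+(aq)]^3 = 5.86×10^−9, giving log Q = −8.232.
Applying E = E° − (RT ln10/nF)·log Q gives +1.83 − (0.0592/6)(−8.232) = +1.91 V.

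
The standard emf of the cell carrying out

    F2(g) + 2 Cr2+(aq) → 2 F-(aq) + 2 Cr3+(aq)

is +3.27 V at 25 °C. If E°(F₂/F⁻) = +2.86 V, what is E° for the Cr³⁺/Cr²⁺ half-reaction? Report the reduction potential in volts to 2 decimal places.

−0.41 V

In the reaction as written the F₂/F⁻ couple is reduced (cathode) and Cr³⁺/Cr²⁺ is oxidized (anode), so E°cell = E°(F₂/F⁻) − E°(Cr³⁺/Cr²⁺).
E°(Cr³⁺/Cr²⁺) = E°(cathode) − E°cell = +2.86 − (+3.27) = −0.41 V.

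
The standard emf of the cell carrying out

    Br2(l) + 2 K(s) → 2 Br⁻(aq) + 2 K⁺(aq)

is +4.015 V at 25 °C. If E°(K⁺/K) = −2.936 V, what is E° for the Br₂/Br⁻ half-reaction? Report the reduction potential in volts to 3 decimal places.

In the reaction as written the Br₂/Br⁻ couple is reduced (cathode) and K⁺/K is oxidized (anode), so E°cell = E°(Br₂/Br⁻) − E°(K⁺/K).
E°(Br₂/Br⁻) = E°cell + E°(anode) = +4.015 + (−2.936) = +1.079 V.

+1.079 V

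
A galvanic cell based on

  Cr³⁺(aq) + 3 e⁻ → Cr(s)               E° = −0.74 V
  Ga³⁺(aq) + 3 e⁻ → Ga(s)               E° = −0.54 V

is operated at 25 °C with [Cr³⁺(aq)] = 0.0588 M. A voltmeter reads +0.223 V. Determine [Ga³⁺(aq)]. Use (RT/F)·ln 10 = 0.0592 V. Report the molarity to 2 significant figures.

Ga³⁺/Ga is the cathode (higher E°); E°cell = −0.54 − (−0.74) = +0.20 V with n = 3.
Rearranging E = E° − (0.0592/n)·log Q gives log Q = 3(+0.20 − (+0.223))/0.0592 = −1.166.
Balancing electrons gives Ga³⁺(aq) + Cr(s) → Ga(s) + Cr³⁺(aq); thus Q = [Cr³⁺(aq)] / [Ga³⁺(aq)].
Solving for the unknown gives log [Ga³⁺(aq)] = −0.065, so [Ga³⁺(aq)] ≈ 0.86 M.

0.86 M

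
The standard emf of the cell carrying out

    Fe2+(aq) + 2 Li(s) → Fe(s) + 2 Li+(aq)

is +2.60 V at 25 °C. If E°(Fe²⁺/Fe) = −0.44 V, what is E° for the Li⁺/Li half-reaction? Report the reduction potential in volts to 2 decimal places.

−3.04 V

In the reaction as written the Fe²⁺/Fe couple is reduced (cathode) and Li⁺/Li is oxidized (anode), so E°cell = E°(Fe²⁺/Fe) − E°(Li⁺/Li).
E°(Li⁺/Li) = E°(cathode) − E°cell = −0.44 − (+2.60) = −3.04 V.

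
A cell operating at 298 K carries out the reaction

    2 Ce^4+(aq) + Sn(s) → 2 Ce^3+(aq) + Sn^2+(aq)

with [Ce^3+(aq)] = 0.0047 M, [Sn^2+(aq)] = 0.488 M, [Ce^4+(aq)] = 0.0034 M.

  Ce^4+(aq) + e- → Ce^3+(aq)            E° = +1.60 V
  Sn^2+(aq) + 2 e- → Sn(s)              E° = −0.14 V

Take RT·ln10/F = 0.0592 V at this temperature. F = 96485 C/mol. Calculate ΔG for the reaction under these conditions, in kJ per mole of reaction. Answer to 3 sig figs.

−336 kJ/mol

With Ce⁴⁺/Ce³⁺ reduced at the cathode, E°cell = +1.60 − (−0.14) = +1.74 V and n = 2.
Here Q = ([Ce^3+(aq)]^2·[Sn^2+(aq)]) / [Ce^4+(aq)]^2 = 0.933 (log Q = −0.030), giving E = +1.74 − (0.0592/2)·(−0.030) = +1.7409 V.
Finally ΔG = −nFE = −(2)(96485 C/mol)(+1.7409 V) = −336 kJ/mol.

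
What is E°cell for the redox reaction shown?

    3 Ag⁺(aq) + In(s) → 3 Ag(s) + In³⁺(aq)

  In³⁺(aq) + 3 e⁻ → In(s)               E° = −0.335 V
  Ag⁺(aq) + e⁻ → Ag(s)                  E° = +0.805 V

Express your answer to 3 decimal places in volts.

Ag⁺(aq) gains electrons, so the Ag⁺/Ag couple is the cathode; the In³⁺/In couple is the anode.
E°cell = E°(cathode) − E°(anode) = +0.805 − (−0.335) = +1.140 V.

+1.140 V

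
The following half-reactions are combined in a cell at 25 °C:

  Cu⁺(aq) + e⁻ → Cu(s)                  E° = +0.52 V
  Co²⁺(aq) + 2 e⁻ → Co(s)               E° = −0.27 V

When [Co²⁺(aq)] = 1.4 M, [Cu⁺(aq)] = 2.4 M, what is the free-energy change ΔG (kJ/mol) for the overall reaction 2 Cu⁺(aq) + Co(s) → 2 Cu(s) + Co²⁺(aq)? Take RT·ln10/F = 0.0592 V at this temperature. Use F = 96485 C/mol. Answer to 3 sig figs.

−156 kJ/mol

The standard cell potential is +0.52 − (−0.27) = +0.79 V, with n = 2 electrons in the balanced equation.
Here Q = [Co²⁺(aq)] / [Cu⁺(aq)]^2 = 0.243 (log Q = −0.614), giving E = +0.79 − (0.0592/2)·(−0.614) = +0.8082 V.
Then ΔG = −nFE = −2 × 96485 × +0.8082 J/mol = −156 kJ/mol.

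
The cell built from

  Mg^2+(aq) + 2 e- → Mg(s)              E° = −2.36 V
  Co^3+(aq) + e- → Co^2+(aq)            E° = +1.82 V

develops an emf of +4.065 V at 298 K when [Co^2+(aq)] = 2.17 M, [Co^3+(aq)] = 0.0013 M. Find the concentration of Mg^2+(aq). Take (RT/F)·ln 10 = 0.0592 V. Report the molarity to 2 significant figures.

0.0028 M

With Co³⁺/Co²⁺ at the cathode and Mg²⁺/Mg at the anode, E°cell = +1.82 − (−2.36) = +4.18 V (n = 2).
Since E = E° − (0.0592/n)·log Q, log Q = n(E° − E)/0.0592 = 3.885.
Balancing electrons gives 2 Co^3+(aq) + Mg(s) → 2 Co^2+(aq) + Mg^2+(aq); thus Q = ([Co^2+(aq)]^2·[Mg^2+(aq)]) / [Co^3+(aq)]^2.
Substituting the known concentrations and solving, log [Mg^2+(aq)] = −2.560 and [Mg^2+(aq)] = 0.0028 M.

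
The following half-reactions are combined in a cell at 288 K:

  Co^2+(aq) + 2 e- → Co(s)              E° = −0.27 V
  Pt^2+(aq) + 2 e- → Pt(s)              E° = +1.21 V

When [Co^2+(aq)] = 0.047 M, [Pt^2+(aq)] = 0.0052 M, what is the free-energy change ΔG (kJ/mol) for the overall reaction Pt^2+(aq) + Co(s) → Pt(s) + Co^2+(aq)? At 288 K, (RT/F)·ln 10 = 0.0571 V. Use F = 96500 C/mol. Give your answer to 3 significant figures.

−280 kJ/mol

E°cell = +1.21 − (−0.27) = +1.48 V; the balanced reaction transfers n = 2 electrons.
Q = [Co^2+(aq)] / [Pt^2+(aq)] = 9.04, so log Q = 0.956 and E = +1.48 − (0.0571/2)(0.956) = +1.4527 V.
Finally ΔG = −nFE = −(2)(96500 C/mol)(+1.4527 V) = −280 kJ/mol.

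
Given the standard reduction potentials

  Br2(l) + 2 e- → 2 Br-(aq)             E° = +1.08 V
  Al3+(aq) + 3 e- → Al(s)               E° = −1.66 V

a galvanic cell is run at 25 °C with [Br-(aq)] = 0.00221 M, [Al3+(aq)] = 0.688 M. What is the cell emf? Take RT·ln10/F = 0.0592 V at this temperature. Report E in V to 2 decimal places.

The Br₂/Br⁻ couple has the more positive E°, so it is the cathode; Al³⁺/Al is the anode.
E°cell = E°cat − E°an = +1.08 − (−1.66) = +2.74 V; n = 6.
Balancing gives 3 Br2(l) + 2 Al(s) → 6 Br-(aq) + 2 Al3+(aq); hence Q = [Br-(aq)]^6·[Al3+(aq)]^2 = 5.51×10^−17 (log Q = −16.258).
By the Nernst equation, E = +2.74 − (0.0592/6)·(−16.258) = +2.90 V.

+2.90 V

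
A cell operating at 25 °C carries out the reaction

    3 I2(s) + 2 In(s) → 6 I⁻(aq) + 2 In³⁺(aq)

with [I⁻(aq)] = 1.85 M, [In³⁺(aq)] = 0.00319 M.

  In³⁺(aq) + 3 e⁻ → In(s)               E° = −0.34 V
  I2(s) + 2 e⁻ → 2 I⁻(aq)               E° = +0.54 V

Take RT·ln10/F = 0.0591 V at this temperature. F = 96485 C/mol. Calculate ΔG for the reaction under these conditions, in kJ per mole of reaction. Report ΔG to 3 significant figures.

−529 kJ/mol

With I₂/I⁻ reduced at the cathode, E°cell = +0.54 − (−0.34) = +0.88 V and n = 6.
Here Q = [I⁻(aq)]^6·[In³⁺(aq)]^2 = 0.000408 (log Q = −3.389), giving E = +0.88 − (0.0591/6)·(−3.389) = +0.9134 V.
Finally ΔG = −nFE = −(6)(96485 C/mol)(+0.9134 V) = −529 kJ/mol.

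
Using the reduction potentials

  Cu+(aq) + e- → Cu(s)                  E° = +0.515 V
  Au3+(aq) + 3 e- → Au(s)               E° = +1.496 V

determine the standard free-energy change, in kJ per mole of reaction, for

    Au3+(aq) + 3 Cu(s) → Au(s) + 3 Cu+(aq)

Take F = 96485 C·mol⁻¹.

In the reaction as written Au3+(aq) is reduced, so the Au³⁺/Au couple is the cathode and Cu⁺/Cu is the anode.
E°cell = +1.496 − (+0.515) = +0.981 V; balancing electrons gives n = 3.
ΔG° = −nFE°cell = −(3)(96485)(+0.981) J/mol = −284 kJ/mol.

−284 kJ/mol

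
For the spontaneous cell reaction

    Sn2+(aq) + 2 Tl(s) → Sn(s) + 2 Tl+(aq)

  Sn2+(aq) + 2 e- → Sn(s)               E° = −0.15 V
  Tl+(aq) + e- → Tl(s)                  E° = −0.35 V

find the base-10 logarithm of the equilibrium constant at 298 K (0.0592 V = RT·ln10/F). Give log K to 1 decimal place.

log K = 6.8

The Sn²⁺/Sn couple is reduced (cathode); E°cell = −0.15 − (−0.35) = +0.20 V with n = 2.
At equilibrium E = 0, so log K = nE°cell / 0.0592 = (2)(+0.20) / 0.0592 = 6.8.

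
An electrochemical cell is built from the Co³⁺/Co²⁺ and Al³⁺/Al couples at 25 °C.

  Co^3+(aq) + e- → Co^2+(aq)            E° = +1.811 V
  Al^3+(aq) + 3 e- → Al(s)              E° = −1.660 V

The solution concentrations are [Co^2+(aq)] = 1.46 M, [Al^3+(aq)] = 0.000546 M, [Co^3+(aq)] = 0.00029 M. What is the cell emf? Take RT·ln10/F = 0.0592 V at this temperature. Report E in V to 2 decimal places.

The Co³⁺/Co²⁺ couple has the more positive E°, so it is the cathode; Al³⁺/Al is the anode.
The standard potential is +1.811 − (−1.660) = +3.471 V and the balanced reaction transfers n = 3 electrons.
For the overall reaction 3 Co^3+(aq) + Al(s) → 3 Co^2+(aq) + Al^3+(aq), Q = ([Co^2+(aq)]^3·[Al^3+(aq)]) / [Co^3+(aq)]^3 = 6.97×10^7, giving log Q = 7.843.
By the Nernst equation, E = +3.471 − (0.0592/3)·(7.843) = +3.32 V.

+3.32 V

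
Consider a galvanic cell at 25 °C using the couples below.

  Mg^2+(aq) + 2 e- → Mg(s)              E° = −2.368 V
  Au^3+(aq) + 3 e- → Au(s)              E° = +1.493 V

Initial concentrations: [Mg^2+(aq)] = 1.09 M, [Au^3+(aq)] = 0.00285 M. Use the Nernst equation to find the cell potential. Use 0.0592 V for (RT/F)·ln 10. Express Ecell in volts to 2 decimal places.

Au³⁺/Au is reduced (cathode, E° = +1.493 V) and Mg²⁺/Mg is oxidized (anode).
E°cell = E°cat − E°an = +1.493 − (−2.368) = +3.861 V; n = 6.
The balanced reaction is 2 Au^3+(aq) + 3 Mg(s) → 2 Au(s) + 3 Mg^2+(aq), so Q = [Mg^2+(aq)]^3 / [Au^3+(aq)]^2 = 1.59×10^5 and log Q = 5.203.
By the Nernst equation, E = +3.861 − (0.0592/6)·(5.203) = +3.81 V.

+3.81 V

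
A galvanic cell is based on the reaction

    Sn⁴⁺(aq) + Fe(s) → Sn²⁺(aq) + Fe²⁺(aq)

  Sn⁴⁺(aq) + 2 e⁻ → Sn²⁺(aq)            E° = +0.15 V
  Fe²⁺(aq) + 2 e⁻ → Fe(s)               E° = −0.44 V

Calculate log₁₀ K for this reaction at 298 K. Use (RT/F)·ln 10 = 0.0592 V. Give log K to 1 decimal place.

The Sn⁴⁺/Sn²⁺ couple is reduced (cathode); E°cell = +0.15 − (−0.44) = +0.59 V with n = 2.
At equilibrium E = 0, so log K = nE°cell / 0.0592 = (2)(+0.59) / 0.0592 = 19.9.

log K = 19.9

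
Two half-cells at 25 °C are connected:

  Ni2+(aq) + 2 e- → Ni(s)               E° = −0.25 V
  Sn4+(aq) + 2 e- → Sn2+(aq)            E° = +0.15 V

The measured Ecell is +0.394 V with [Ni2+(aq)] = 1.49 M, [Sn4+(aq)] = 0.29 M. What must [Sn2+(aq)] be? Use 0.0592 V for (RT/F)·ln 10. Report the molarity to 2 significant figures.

Sn⁴⁺/Sn²⁺ is the cathode (higher E°); E°cell = +0.15 − (−0.25) = +0.40 V with n = 2.
Since E = E° − (0.0592/n)·log Q, log Q = n(E° − E)/0.0592 = 0.203.
Balancing electrons gives Sn4+(aq) + Ni(s) → Sn2+(aq) + Ni2+(aq); thus Q = ([Sn2+(aq)]·[Ni2+(aq)]) / [Sn4+(aq)].
Substituting the known concentrations and solving, log [Sn2+(aq)] = −0.508 and [Sn2+(aq)] = 0.31 M.

0.31 M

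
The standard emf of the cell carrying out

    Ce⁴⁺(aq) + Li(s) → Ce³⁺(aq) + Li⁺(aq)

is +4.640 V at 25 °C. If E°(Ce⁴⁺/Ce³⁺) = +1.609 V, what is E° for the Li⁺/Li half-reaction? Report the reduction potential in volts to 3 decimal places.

In the reaction as written the Ce⁴⁺/Ce³⁺ couple is reduced (cathode) and Li⁺/Li is oxidized (anode), so E°cell = E°(Ce⁴⁺/Ce³⁺) − E°(Li⁺/Li).
E°(Li⁺/Li) = E°(cathode) − E°cell = +1.609 − (+4.640) = −3.031 V.

−3.031 V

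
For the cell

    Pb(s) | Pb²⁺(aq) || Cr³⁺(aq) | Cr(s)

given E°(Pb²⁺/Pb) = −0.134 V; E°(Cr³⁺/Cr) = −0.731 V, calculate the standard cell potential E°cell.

−0.597 V

By convention the left-hand electrode in cell notation is the anode (oxidation) and the right-hand electrode is the cathode (reduction).
E°cell = E°(right) − E°(left) = −0.731 − (−0.134) = −0.597 V.
The negative sign shows that, as written, the cell would require an external voltage to drive the reaction.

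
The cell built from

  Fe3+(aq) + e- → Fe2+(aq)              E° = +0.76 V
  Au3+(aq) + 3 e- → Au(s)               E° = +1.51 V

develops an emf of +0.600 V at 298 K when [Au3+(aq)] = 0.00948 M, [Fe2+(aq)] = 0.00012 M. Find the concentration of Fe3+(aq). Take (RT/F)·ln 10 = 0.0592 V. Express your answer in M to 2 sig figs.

0.0087 M

Au³⁺/Au is the cathode (higher E°); E°cell = +1.51 − (+0.76) = +0.75 V with n = 3.
Since E = E° − (0.0592/n)·log Q, log Q = n(E° − E)/0.0592 = 7.601.
For Au3+(aq) + 3 Fe2+(aq) → Au(s) + 3 Fe3+(aq), the reaction quotient is Q = [Fe3+(aq)]^3 / ([Au3+(aq)]·[Fe2+(aq)]^3).
Substituting the known concentrations and solving, log [Fe3+(aq)] = −2.062 and [Fe3+(aq)] = 0.0087 M.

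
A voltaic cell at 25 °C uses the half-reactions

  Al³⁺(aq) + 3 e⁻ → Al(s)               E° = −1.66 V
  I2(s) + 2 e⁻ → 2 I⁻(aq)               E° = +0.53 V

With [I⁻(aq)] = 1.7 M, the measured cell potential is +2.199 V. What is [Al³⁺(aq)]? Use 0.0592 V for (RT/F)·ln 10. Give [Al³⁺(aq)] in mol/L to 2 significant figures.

The I₂/I⁻ couple has the larger reduction potential, so it is the cathode: E°cell = +0.53 − (−1.66) = +2.19 V and n = 6.
From the Nernst equation, log Q = n(E° − E)/0.0592 = 6·(+2.19 − (+2.199))/0.0592 = −0.912.
The balanced reaction is 3 I2(s) + 2 Al(s) → 6 I⁻(aq) + 2 Al³⁺(aq), so Q = [I⁻(aq)]^6·[Al³⁺(aq)]^2.
Solving for the unknown gives log [Al³⁺(aq)] = −1.147, so [Al³⁺(aq)] ≈ 0.071 M.

0.071 M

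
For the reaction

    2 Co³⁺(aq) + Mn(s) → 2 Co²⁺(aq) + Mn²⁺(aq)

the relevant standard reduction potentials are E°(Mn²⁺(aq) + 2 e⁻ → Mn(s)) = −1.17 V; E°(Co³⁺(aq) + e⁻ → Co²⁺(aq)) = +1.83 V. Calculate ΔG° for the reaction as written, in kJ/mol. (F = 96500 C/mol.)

In the reaction as written Co³⁺(aq) is reduced, so the Co³⁺/Co²⁺ couple is the cathode and Mn²⁺/Mn is the anode.
E°cell = +1.83 − (−1.17) = +3.00 V; balancing electrons gives n = 2.
ΔG° = −nFE°cell = −(2)(96500)(+3.00) J/mol = −579 kJ/mol.

−579 kJ/mol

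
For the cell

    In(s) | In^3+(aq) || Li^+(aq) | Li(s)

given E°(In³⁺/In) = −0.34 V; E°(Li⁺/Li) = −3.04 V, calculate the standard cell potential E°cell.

By convention the left-hand electrode in cell notation is the anode (oxidation) and the right-hand electrode is the cathode (reduction).
E°cell = E°(right) − E°(left) = −3.04 − (−0.34) = −2.70 V.
The negative sign shows that, as written, the cell would require an external voltage to drive the reaction.

−2.70 V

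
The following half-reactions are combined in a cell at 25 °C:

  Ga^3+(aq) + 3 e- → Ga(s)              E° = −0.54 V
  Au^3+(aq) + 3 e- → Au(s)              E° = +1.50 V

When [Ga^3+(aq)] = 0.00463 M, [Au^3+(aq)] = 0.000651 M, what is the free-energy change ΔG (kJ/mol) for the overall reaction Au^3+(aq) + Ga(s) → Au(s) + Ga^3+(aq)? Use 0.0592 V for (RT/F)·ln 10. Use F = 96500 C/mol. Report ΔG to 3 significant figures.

−586 kJ/mol

The standard cell potential is +1.50 − (−0.54) = +2.04 V, with n = 3 electrons in the balanced equation.
Here Q = [Ga^3+(aq)] / [Au^3+(aq)] = 7.11 (log Q = 0.852), giving E = +2.04 − (0.0592/3)·(0.852) = +2.0232 V.
ΔG = −nFE = −(3)(96500)(+2.0232) J/mol = −586 kJ/mol.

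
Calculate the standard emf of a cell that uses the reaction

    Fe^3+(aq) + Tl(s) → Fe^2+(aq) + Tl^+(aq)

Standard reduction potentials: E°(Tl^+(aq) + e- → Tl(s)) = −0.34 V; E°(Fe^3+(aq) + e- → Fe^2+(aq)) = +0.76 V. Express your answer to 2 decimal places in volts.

Fe^3+(aq) gains electrons, so the Fe³⁺/Fe²⁺ couple is the cathode; the Tl⁺/Tl couple is the anode.
E°cell = E°(cathode) − E°(anode) = +0.76 − (−0.34) = +1.10 V.

+1.10 V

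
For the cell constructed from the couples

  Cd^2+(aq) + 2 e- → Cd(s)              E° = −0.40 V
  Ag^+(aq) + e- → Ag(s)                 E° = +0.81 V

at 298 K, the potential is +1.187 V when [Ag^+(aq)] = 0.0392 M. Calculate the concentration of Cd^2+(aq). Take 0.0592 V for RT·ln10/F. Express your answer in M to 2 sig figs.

With Ag⁺/Ag at the cathode and Cd²⁺/Cd at the anode, E°cell = +0.81 − (−0.40) = +1.21 V (n = 2).
From the Nernst equation, log Q = n(E° − E)/0.0592 = 2·(+1.21 − (+1.187))/0.0592 = 0.777.
For 2 Ag^+(aq) + Cd(s) → 2 Ag(s) + Cd^2+(aq), the reaction quotient is Q = [Cd^2+(aq)] / [Ag^+(aq)]^2.
Solving for the unknown gives log [Cd^2+(aq)] = −2.036, so [Cd^2+(aq)] ≈ 0.0092 M.

0.0092 M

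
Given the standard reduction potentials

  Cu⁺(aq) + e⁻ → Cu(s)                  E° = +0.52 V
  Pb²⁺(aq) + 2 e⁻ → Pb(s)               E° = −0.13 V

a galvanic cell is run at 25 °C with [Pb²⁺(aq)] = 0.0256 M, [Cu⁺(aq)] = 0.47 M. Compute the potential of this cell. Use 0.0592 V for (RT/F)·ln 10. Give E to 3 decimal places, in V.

+0.678 V

The Cu⁺/Cu couple has the more positive E°, so it is the cathode; Pb²⁺/Pb is the anode.
E°cell = E°cat − E°an = +0.52 − (−0.13) = +0.65 V; n = 2.
The balanced reaction is 2 Cu⁺(aq) + Pb(s) → 2 Cu(s) + Pb²⁺(aq), so Q = [Pb²⁺(aq)] / [Cu⁺(aq)]^2 = 0.116 and log Q = −0.936.
Applying E = E° − (RT ln10/nF)·log Q gives +0.65 − (0.0592/2)(−0.936) = +0.678 V.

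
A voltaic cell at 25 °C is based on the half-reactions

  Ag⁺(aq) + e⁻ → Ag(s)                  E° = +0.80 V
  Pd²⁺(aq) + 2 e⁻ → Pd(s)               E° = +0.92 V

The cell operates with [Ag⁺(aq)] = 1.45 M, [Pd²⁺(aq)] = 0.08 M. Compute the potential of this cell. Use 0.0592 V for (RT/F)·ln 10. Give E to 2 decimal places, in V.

Since E°(Pd²⁺/Pd) > E°(Ag⁺/Ag), Pd²⁺/Pd serves as the cathode.
E°cell = +0.92 − (+0.80) = +0.12 V, with n = 2 electrons transferred.
The balanced reaction is Pd²⁺(aq) + 2 Ag(s) → Pd(s) + 2 Ag⁺(aq), so Q = [Ag⁺(aq)]^2 / [Pd²⁺(aq)] = 26.3 and log Q = 1.420.
By the Nernst equation, E = +0.12 − (0.0592/2)·(1.420) = +0.08 V.

+0.08 V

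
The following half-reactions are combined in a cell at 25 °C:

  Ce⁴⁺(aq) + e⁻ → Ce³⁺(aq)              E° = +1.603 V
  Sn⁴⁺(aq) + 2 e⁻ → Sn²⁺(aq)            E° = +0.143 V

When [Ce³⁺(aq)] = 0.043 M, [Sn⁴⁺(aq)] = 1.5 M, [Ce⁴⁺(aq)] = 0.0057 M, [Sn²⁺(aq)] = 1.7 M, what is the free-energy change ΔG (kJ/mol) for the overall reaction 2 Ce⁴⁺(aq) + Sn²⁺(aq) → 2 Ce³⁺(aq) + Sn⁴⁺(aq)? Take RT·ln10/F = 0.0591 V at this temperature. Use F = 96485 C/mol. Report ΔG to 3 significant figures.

−272 kJ/mol

With Ce⁴⁺/Ce³⁺ reduced at the cathode, E°cell = +1.603 − (+0.143) = +1.460 V and n = 2.
The reaction quotient is ([Ce³⁺(aq)]^2·[Sn⁴⁺(aq)]) / ([Ce⁴⁺(aq)]^2·[Sn²⁺(aq)]) = 50.2; by Nernst, E = +1.460 − (0.0591/2)(1.701) = +1.4097 V.
ΔG = −nFE = −(2)(96485)(+1.4097) J/mol = −272 kJ/mol.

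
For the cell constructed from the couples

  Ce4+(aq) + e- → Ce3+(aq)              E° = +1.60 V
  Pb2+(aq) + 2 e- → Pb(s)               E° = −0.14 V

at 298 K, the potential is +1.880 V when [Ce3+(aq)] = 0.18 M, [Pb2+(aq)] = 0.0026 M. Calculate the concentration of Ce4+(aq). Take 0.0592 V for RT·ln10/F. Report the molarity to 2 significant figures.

The Ce⁴⁺/Ce³⁺ couple has the larger reduction potential, so it is the cathode: E°cell = +1.60 − (−0.14) = +1.74 V and n = 2.
Rearranging E = E° − (0.0592/n)·log Q gives log Q = 2(+1.74 − (+1.880))/0.0592 = −4.730.
Balancing electrons gives 2 Ce4+(aq) + Pb(s) → 2 Ce3+(aq) + Pb2+(aq); thus Q = ([Ce3+(aq)]^2·[Pb2+(aq)]) / [Ce4+(aq)]^2.
Substituting the known concentrations and solving, log [Ce4+(aq)] = 0.328 and [Ce4+(aq)] = 2.1 M.

2.1 M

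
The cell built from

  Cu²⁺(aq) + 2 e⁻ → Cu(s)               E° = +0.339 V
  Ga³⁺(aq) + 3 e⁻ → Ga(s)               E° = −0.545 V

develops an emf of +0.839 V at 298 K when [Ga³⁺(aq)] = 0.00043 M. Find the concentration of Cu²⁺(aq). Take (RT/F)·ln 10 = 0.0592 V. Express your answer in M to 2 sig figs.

Cu²⁺/Cu is the cathode (higher E°); E°cell = +0.339 − (−0.545) = +0.884 V with n = 6.
Since E = E° − (0.0592/n)·log Q, log Q = n(E° − E)/0.0592 = 4.561.
For 3 Cu²⁺(aq) + 2 Ga(s) → 3 Cu(s) + 2 Ga³⁺(aq), the reaction quotient is Q = [Ga³⁺(aq)]^2 / [Cu²⁺(aq)]^3.
Solving for the unknown gives log [Cu²⁺(aq)] = −3.765, so [Cu²⁺(aq)] ≈ 0.00017 M.

0.00017 M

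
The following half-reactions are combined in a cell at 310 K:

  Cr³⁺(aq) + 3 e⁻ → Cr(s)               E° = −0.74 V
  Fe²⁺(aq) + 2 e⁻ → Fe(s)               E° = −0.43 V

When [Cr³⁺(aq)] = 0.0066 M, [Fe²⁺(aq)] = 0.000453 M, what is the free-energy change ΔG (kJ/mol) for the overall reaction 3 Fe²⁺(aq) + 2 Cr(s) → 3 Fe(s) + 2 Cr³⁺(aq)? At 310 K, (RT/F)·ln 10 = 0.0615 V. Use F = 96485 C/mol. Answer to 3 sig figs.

E°cell = −0.43 − (−0.74) = +0.31 V; the balanced reaction transfers n = 6 electrons.
Q = [Cr³⁺(aq)]^2 / [Fe²⁺(aq)]^3 = 4.69×10^5, so log Q = 5.671 and E = +0.31 − (0.0615/6)(5.671) = +0.2519 V.
ΔG = −nFE = −(6)(96485)(+0.2519) J/mol = −146 kJ/mol.

−146 kJ/mol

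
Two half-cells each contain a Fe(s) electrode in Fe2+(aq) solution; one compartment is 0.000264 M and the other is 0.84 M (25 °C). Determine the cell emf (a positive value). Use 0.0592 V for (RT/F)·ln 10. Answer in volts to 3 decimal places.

0.104 V

For a concentration cell E°cell = 0, since both electrodes use the same couple.
The compartment with the higher Fe2+(aq) concentration (0.84 M) acts as the cathode; ions are reduced there and produced at the dilute (0.000264 M) anode.
With n = 2, Ecell = −(0.0592/2)·log([dilute]/[conc]) = −(0.0592/2)·log(0.000264/0.84) = +0.104 V.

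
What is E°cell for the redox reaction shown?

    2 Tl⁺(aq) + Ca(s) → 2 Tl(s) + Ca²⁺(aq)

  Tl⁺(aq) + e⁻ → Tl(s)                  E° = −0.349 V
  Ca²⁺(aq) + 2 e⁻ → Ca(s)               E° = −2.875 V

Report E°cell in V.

+2.526 V

Tl⁺(aq) gains electrons, so the Tl⁺/Tl couple is the cathode; the Ca²⁺/Ca couple is the anode.
E°cell = E°(cathode) − E°(anode) = −0.349 − (−2.875) = +2.526 V.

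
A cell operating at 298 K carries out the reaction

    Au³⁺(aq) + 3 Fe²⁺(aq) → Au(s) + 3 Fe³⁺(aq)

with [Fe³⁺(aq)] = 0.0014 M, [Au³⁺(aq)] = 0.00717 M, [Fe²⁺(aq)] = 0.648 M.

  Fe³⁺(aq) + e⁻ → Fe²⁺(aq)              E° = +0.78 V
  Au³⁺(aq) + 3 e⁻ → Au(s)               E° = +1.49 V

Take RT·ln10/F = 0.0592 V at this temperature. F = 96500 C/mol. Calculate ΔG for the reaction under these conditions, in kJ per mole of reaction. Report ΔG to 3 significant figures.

−239 kJ/mol

The standard cell potential is +1.49 − (+0.78) = +0.71 V, with n = 3 electrons in the balanced equation.
The reaction quotient is [Fe³⁺(aq)]^3 / ([Au³⁺(aq)]·[Fe²⁺(aq)]^3) = 1.41×10^−6; by Nernst, E = +0.71 − (0.0592/3)(−5.852) = +0.8255 V.
ΔG = −nFE = −(3)(96500)(+0.8255) J/mol = −239 kJ/mol.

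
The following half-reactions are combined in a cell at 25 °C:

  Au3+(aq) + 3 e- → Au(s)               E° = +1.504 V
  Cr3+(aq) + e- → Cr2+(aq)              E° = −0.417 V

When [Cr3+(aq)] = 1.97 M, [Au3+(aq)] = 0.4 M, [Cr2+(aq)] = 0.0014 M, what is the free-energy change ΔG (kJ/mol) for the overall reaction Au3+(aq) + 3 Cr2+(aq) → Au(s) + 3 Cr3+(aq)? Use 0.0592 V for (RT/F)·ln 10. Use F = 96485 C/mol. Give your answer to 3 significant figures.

−500 kJ/mol

E°cell = +1.504 − (−0.417) = +1.921 V; the balanced reaction transfers n = 3 electrons.
Q = [Cr3+(aq)]^3 / ([Au3+(aq)]·[Cr2+(aq)]^3) = 6.97×10^9, so log Q = 9.843 and E = +1.921 − (0.0592/3)(9.843) = +1.7268 V.
Finally ΔG = −nFE = −(3)(96485 C/mol)(+1.7268 V) = −500 kJ/mol.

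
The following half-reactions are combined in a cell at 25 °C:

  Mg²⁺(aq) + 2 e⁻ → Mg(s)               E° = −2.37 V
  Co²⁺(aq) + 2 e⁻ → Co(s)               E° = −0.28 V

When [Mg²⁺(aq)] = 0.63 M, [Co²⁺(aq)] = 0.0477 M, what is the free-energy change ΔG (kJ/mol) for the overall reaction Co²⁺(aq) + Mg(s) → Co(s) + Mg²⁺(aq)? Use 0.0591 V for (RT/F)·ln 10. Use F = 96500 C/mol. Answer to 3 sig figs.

E°cell = −0.28 − (−2.37) = +2.09 V; the balanced reaction transfers n = 2 electrons.
Here Q = [Mg²⁺(aq)] / [Co²⁺(aq)] = 13.2 (log Q = 1.121), giving E = +2.09 − (0.0591/2)·(1.121) = +2.0569 V.
ΔG = −nFE = −(2)(96500)(+2.0569) J/mol = −397 kJ/mol.

−397 kJ/mol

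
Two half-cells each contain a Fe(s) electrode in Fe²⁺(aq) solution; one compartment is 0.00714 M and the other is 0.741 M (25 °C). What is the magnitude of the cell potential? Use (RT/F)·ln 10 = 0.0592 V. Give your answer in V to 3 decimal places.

For a concentration cell E°cell = 0, since both electrodes use the same couple.
The compartment with the higher Fe²⁺(aq) concentration (0.741 M) acts as the cathode; ions are reduced there and produced at the dilute (0.00714 M) anode.
With n = 2, Ecell = −(0.0592/2)·log([dilute]/[conc]) = −(0.0592/2)·log(0.00714/0.741) = +0.060 V.

0.060 V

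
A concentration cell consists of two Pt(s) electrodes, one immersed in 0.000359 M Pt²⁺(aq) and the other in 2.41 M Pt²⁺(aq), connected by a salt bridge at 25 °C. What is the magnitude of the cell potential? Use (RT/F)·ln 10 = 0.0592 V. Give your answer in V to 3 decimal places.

0.113 V

For a concentration cell E°cell = 0, since both electrodes use the same couple.
The compartment with the higher Pt²⁺(aq) concentration (2.41 M) acts as the cathode; ions are reduced there and produced at the dilute (0.000359 M) anode.
With n = 2, Ecell = −(0.0592/2)·log([dilute]/[conc]) = −(0.0592/2)·log(0.000359/2.41) = +0.113 V.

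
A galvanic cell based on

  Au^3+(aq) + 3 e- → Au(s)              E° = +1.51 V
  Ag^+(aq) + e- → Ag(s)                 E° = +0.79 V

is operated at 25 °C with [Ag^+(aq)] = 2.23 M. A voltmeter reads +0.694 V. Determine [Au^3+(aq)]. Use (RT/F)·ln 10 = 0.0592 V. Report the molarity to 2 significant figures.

With Au³⁺/Au at the cathode and Ag⁺/Ag at the anode, E°cell = +1.51 − (+0.79) = +0.72 V (n = 3).
Since E = E° − (0.0592/n)·log Q, log Q = n(E° − E)/0.0592 = 1.318.
For Au^3+(aq) + 3 Ag(s) → Au(s) + 3 Ag^+(aq), the reaction quotient is Q = [Ag^+(aq)]^3 / [Au^3+(aq)].
Solving for the unknown gives log [Au^3+(aq)] = −0.273, so [Au^3+(aq)] ≈ 0.53 M.

0.53 M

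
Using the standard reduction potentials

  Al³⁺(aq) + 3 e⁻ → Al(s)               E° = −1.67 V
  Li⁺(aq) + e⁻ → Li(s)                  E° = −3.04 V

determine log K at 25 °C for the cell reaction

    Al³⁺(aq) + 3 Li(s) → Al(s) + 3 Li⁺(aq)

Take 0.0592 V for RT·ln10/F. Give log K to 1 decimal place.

log K = 69.4

The Al³⁺/Al couple is reduced (cathode); E°cell = −1.67 − (−3.04) = +1.37 V with n = 3.
At equilibrium E = 0, so log K = nE°cell / 0.0592 = (3)(+1.37) / 0.0592 = 69.4.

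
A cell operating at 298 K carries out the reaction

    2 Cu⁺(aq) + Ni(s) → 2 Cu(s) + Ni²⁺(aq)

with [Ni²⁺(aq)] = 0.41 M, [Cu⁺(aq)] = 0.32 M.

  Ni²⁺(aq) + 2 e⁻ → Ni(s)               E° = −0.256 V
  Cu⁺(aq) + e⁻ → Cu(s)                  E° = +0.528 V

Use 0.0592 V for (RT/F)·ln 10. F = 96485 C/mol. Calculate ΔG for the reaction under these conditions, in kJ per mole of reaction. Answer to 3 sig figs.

With Cu⁺/Cu reduced at the cathode, E°cell = +0.528 − (−0.256) = +0.784 V and n = 2.
Here Q = [Ni²⁺(aq)] / [Cu⁺(aq)]^2 = 4 (log Q = 0.602), giving E = +0.784 − (0.0592/2)·(0.602) = +0.7662 V.
Finally ΔG = −nFE = −(2)(96485 C/mol)(+0.7662 V) = −148 kJ/mol.

−148 kJ/mol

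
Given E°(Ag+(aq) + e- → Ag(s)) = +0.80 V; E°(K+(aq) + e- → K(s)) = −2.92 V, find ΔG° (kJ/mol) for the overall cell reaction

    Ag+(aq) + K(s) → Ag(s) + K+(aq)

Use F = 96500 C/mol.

−359 kJ/mol

In the reaction as written Ag+(aq) is reduced, so the Ag⁺/Ag couple is the cathode and K⁺/K is the anode.
E°cell = +0.80 − (−2.92) = +3.72 V; balancing electrons gives n = 1.
ΔG° = −nFE°cell = −(1)(96500)(+3.72) J/mol = −359 kJ/mol.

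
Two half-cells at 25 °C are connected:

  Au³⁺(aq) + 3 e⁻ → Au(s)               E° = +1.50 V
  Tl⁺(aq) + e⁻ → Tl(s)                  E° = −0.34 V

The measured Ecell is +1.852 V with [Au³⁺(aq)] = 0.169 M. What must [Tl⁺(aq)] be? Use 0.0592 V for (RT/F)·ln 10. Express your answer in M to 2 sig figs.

The Au³⁺/Au couple has the larger reduction potential, so it is the cathode: E°cell = +1.50 − (−0.34) = +1.84 V and n = 3.
From the Nernst equation, log Q = n(E° − E)/0.0592 = 3·(+1.84 − (+1.852))/0.0592 = −0.608.
For Au³⁺(aq) + 3 Tl(s) → Au(s) + 3 Tl⁺(aq), the reaction quotient is Q = [Tl⁺(aq)]^3 / [Au³⁺(aq)].
Solving for the unknown gives log [Tl⁺(aq)] = −0.460, so [Tl⁺(aq)] ≈ 0.35 M.

0.35 M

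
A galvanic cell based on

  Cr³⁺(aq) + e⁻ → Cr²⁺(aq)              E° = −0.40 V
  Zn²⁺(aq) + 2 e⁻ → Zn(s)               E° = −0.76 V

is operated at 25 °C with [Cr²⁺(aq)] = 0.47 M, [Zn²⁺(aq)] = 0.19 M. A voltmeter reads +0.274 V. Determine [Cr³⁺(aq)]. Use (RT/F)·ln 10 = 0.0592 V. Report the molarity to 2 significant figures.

0.0072 M

With Cr³⁺/Cr²⁺ at the cathode and Zn²⁺/Zn at the anode, E°cell = −0.40 − (−0.76) = +0.36 V (n = 2).
From the Nernst equation, log Q = n(E° − E)/0.0592 = 2·(+0.36 − (+0.274))/0.0592 = 2.905.
Balancing electrons gives 2 Cr³⁺(aq) + Zn(s) → 2 Cr²⁺(aq) + Zn²⁺(aq); thus Q = ([Cr²⁺(aq)]^2·[Zn²⁺(aq)]) / [Cr³⁺(aq)]^2.
Substituting the known concentrations and solving, log [Cr³⁺(aq)] = −2.141 and [Cr³⁺(aq)] = 0.0072 M.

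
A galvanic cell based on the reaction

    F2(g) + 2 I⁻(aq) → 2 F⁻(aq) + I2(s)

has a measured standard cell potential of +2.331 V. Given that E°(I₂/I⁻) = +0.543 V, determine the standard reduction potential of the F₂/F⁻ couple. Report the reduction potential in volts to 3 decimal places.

+2.874 V

In the reaction as written the F₂/F⁻ couple is reduced (cathode) and I₂/I⁻ is oxidized (anode), so E°cell = E°(F₂/F⁻) − E°(I₂/I⁻).
E°(F₂/F⁻) = E°cell + E°(anode) = +2.331 + (+0.543) = +2.874 V.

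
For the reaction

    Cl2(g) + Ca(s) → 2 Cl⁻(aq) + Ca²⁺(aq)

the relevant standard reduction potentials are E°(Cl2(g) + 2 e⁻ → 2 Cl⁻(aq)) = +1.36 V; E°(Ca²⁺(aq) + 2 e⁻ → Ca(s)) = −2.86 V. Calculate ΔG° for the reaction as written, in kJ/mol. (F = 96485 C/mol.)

In the reaction as written Cl2(g) is reduced, so the Cl₂/Cl⁻ couple is the cathode and Ca²⁺/Ca is the anode.
E°cell = +1.36 − (−2.86) = +4.22 V; balancing electrons gives n = 2.
ΔG° = −nFE°cell = −(2)(96485)(+4.22) J/mol = −814 kJ/mol.

−814 kJ/mol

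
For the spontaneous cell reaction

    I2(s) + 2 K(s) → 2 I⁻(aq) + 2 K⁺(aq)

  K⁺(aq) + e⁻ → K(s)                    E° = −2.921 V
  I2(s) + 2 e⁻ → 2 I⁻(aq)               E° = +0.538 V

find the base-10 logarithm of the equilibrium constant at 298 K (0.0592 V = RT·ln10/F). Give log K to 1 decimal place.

log K = 116.9

The I₂/I⁻ couple is reduced (cathode); E°cell = +0.538 − (−2.921) = +3.459 V with n = 2.
At equilibrium E = 0, so log K = nE°cell / 0.0592 = (2)(+3.459) / 0.0592 = 116.9.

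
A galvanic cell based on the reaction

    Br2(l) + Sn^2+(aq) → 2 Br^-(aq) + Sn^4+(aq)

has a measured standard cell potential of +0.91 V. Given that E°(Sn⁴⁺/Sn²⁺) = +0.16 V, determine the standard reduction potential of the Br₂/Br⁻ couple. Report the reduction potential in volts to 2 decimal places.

In the reaction as written the Br₂/Br⁻ couple is reduced (cathode) and Sn⁴⁺/Sn²⁺ is oxidized (anode), so E°cell = E°(Br₂/Br⁻) − E°(Sn⁴⁺/Sn²⁺).
E°(Br₂/Br⁻) = E°cell + E°(anode) = +0.91 + (+0.16) = +1.07 V.

+1.07 V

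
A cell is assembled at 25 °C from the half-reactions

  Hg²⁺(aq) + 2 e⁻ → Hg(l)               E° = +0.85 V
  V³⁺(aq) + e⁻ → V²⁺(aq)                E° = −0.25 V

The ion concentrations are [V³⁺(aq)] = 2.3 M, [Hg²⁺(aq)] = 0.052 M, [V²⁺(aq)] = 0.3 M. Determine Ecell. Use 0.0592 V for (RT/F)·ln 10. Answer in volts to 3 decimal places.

The Hg²⁺/Hg couple has the more positive E°, so it is the cathode; V³⁺/V²⁺ is the anode.
The standard potential is +0.85 − (−0.25) = +1.10 V and the balanced reaction transfers n = 2 electrons.
The balanced reaction is Hg²⁺(aq) + 2 V²⁺(aq) → Hg(l) + 2 V³⁺(aq), so Q = [V³⁺(aq)]^2 / ([Hg²⁺(aq)]·[V²⁺(aq)]^2) = 1.13×10^3 and log Q = 3.053.
By the Nernst equation, E = +1.10 − (0.0592/2)·(3.053) = +1.010 V.

+1.010 V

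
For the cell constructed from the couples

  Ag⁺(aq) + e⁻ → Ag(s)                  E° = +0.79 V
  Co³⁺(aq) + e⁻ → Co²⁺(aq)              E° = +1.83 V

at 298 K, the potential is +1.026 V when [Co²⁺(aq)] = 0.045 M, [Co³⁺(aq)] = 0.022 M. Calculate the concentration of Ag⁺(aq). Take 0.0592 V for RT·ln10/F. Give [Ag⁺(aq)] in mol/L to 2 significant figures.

With Co³⁺/Co²⁺ at the cathode and Ag⁺/Ag at the anode, E°cell = +1.83 − (+0.79) = +1.04 V (n = 1).
From the Nernst equation, log Q = n(E° − E)/0.0592 = 1·(+1.04 − (+1.026))/0.0592 = 0.236.
Balancing electrons gives Co³⁺(aq) + Ag(s) → Co²⁺(aq) + Ag⁺(aq); thus Q = ([Co²⁺(aq)]·[Ag⁺(aq)]) / [Co³⁺(aq)].
Solving for the unknown gives log [Ag⁺(aq)] = −0.075, so [Ag⁺(aq)] ≈ 0.84 M.

0.84 M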